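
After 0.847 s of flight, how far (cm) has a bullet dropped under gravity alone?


drop = 0.5*g*t^2 = 0.5*9.81*0.847^2 = 3.51889 m ≈ 351.9 cm

351.9 cm


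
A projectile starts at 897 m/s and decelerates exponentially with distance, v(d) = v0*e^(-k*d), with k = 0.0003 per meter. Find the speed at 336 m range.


v = v0*exp(-k*d) = 897*exp(-0.0003*336) = 811 m/s

811 m/s


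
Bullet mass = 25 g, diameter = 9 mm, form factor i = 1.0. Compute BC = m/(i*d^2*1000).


BC = m/(i*d^2*1000) = 25/(1.0 * 9^2 * 1000) = 0.0003086

0.0003086


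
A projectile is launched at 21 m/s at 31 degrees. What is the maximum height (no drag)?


H = (v0*sin(theta))^2 / (2g) = (21*sin(31°))^2 / (2*9.81) = 5.962 m

5.962 m


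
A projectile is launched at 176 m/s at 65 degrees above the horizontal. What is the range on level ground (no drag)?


R = v0^2 * sin(2*theta) / g = 176^2 * sin(2*65°) / 9.81 = 2419 m

2419 m


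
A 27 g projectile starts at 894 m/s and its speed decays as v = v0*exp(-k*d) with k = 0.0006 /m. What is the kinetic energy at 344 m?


v = v0*exp(-k*d) = 894*exp(-0.0006*344) = 727.276 m/s
E = 0.5*m*v^2 = 0.5*0.027*727.276^2 = 7141 J

7141 J


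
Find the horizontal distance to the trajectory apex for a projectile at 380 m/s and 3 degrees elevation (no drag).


R = v0^2*sin(2*theta)/g = 380^2*sin(2*3°)/9.81 = 1538.62 m
apex_dist = R/2 = 1538.62/2 = 769.3 m

769.3 m


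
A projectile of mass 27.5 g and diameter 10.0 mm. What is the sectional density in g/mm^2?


SD = m/d^2 = 27.5/10.0^2 = 0.275 g/mm^2

0.275 g/mm^2


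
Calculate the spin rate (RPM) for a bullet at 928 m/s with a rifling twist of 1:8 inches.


twist_m = 8*0.0254 = 0.2032 m
spin = v/twist = 928/0.2032 = 4566.929 rev/s
RPM = spin*60 = 4566.929*60 ≈ 274016 RPM

274016 RPM


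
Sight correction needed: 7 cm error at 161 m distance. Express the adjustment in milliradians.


1 mrad subtends 1 cm per 10 m of range, so adj = error_cm / (dist_m / 10) = 7 / (161/10) = 0.4348 mrad

0.4348 mrad


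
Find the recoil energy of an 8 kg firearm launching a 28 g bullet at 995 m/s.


v_r = m_p*v_p/m_gun = 0.028*995/8 = 3.4825 m/s, E_r = 0.5*m_gun*v_r^2 = 0.5*8*3.4825^2 = 48.51 J

48.51 J


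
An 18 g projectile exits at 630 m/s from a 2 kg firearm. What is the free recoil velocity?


v_recoil = m_p * v_p / m_gun = 0.018 * 630 / 2 = 5.67 m/s

5.67 m/s


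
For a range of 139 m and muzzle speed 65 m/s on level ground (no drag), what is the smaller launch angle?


sin(2*theta) = R*g/v0^2 = 139*9.81/65^2 = 0.322743, theta = arcsin(0.322743)/2 = 9.414°

9.414 degrees


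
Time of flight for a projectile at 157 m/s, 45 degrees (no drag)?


T = 2*v0*sin(theta)/g = 2*157*sin(45°)/9.81 = 22.63 s

22.63 s


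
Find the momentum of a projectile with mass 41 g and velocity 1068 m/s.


p = m*v = 0.041*1068 = 43.79 kg·m/s

43.79 kg·m/s


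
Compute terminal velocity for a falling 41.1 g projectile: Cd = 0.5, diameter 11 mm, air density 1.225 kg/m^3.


A = pi*(d/2)^2 = pi*(11/2000)^2 = 9.50332e-05 m^2
vt = sqrt(2mg/(Cd*rho*A)) = sqrt(2*0.0411*9.81/(0.5 * 1.225 * 9.50332e-05)) = 117.7 m/s

117.7 m/s


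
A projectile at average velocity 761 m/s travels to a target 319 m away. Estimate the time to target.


t = d/v = 319/761 = 0.4192 s

0.4192 s


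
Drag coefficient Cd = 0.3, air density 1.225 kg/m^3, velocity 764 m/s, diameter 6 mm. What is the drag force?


A = pi*(d/2)^2 = pi*(6/2000)^2 = 2.82743e-05 m^2
Fd = 0.5*Cd*rho*A*v^2 = 0.5*0.3*1.225*2.82743e-05*764^2 = 3.033 N

3.033 N


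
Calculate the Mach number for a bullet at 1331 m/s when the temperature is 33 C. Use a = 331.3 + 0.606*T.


a = 331.3 + 0.606*(33) = 351.298 m/s
M = v/a = 1331/351.298 = 3.789

3.789


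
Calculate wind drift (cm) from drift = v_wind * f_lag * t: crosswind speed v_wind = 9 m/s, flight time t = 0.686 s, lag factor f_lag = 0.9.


drift = v_wind * lag * t = 9 * 0.9 * 0.686 = 5.5566 m ≈ 555.7 cm

555.7 cm


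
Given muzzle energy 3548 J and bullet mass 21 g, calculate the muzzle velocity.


v = sqrt(2*E/m) = sqrt(2*3548/0.021) = 581.3 m/s

581.3 m/s


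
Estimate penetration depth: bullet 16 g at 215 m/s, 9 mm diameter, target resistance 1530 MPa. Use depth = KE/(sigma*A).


A = pi*(d/2)^2 = pi*(9/2)^2 = 63.6173 mm^2
E = 0.5*m*v^2 = 0.5*0.016*215^2 = 369.8 J
depth = E/(sigma*A) = 369.8 J / (1530 MPa * 63.6173 mm^2) = 369.8/(1530 * 63.6173) m = 0.00379927 m ≈ 3.799 mm

3.799 mm


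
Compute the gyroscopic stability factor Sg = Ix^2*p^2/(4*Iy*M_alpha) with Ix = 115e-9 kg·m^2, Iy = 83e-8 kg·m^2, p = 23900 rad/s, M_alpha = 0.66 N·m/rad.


Sg = Ix^2 * p^2 / (4 * Iy * M_alpha) = (115e-9)^2 * 23900^2 / (4 * 83e-8 * 0.66) = 3.448

3.448


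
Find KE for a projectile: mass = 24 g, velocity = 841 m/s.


E = 0.5*m*v^2 = 0.5*0.024*841^2 = 8487 J

8487 J


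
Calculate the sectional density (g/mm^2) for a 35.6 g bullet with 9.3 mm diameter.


SD = m/d^2 = 35.6/9.3^2 = 0.4116 g/mm^2

0.4116 g/mm^2


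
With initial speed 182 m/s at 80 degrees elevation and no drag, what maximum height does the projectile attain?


H = (v0*sin(theta))^2 / (2g) = (182*sin(80°))^2 / (2*9.81) = 1637 m

1637 m


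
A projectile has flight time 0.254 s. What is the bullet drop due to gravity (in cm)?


drop = 0.5*g*t^2 = 0.5*9.81*0.254^2 = 0.316451 m ≈ 31.65 cm

31.65 cm


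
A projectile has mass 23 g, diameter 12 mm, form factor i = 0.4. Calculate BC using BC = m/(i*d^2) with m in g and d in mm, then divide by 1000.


BC = m/(i*d^2*1000) = 23/(0.4 * 12^2 * 1000) = 0.0003993

0.0003993


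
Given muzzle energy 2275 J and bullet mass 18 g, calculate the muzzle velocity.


v = sqrt(2*E/m) = sqrt(2*2275/0.018) = 502.8 m/s

502.8 m/s


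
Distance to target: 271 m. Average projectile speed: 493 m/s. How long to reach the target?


t = d/v = 271/493 = 0.5497 s

0.5497 s


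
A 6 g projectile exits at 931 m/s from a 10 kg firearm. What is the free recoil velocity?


v_recoil = m_p * v_p / m_gun = 0.006 * 931 / 10 = 0.5586 m/s

0.5586 m/s


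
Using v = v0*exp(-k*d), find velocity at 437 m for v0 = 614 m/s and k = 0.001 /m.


v = v0*exp(-k*d) = 614*exp(-0.001*437) = 396.6 m/s

396.6 m/s


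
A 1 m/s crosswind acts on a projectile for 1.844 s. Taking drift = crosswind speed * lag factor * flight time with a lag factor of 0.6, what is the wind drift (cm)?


drift = v_wind * lag * t = 1 * 0.6 * 1.844 = 1.1064 m ≈ 110.6 cm

110.6 cm


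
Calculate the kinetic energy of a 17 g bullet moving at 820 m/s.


E = 0.5*m*v^2 = 0.5*0.017*820^2 = 5715 J

5715 J


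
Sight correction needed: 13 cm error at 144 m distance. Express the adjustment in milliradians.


1 mrad subtends 1 cm per 10 m of range, so adj = error_cm / (dist_m / 10) = 13 / (144/10) = 0.9028 mrad

0.9028 mrad


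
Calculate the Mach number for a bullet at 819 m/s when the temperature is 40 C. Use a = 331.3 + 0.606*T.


a = 331.3 + 0.606*(40) = 355.54 m/s
M = v/a = 819/355.54 = 2.304

2.304


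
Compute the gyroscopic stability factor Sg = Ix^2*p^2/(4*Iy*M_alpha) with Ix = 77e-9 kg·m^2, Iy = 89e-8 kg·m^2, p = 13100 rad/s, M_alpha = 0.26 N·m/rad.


Sg = Ix^2 * p^2 / (4 * Iy * M_alpha) = (77e-9)^2 * 13100^2 / (4 * 89e-8 * 0.26) = 1.099

1.099


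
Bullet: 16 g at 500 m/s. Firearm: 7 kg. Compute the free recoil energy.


v_r = m_p*v_p/m_gun = 0.016*500/7 = 1.14286 m/s, E_r = 0.5*m_gun*v_r^2 = 0.5*7*1.14286^2 = 4.571 J

4.571 J


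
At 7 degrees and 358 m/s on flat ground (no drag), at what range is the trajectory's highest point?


R = v0^2*sin(2*theta)/g = 358^2*sin(2*7°)/9.81 = 3160.62 m
apex_dist = R/2 = 3160.62/2 = 1580 m

1580 m


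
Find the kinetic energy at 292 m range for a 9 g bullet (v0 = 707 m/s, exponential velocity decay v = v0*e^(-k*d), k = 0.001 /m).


v = v0*exp(-k*d) = 707*exp(-0.001*292) = 527.965 m/s
E = 0.5*m*v^2 = 0.5*0.009*527.965^2 = 1254 J

1254 J


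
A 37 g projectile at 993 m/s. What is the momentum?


p = m*v = 0.037*993 = 36.74 kg·m/s

36.74 kg·m/s


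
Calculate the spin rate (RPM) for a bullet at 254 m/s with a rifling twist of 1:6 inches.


twist_m = 6*0.0254 = 0.1524 m
spin = v/twist = 254/0.1524 = 1666.667 rev/s
RPM = spin*60 = 1666.667*60 ≈ 100000 RPM

100000 RPM


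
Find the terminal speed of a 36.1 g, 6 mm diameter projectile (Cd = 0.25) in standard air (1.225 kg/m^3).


A = pi*(d/2)^2 = pi*(6/2000)^2 = 2.82743e-05 m^2
vt = sqrt(2mg/(Cd*rho*A)) = sqrt(2*0.0361*9.81/(0.25 * 1.225 * 2.82743e-05)) = 286 m/s

286 m/s


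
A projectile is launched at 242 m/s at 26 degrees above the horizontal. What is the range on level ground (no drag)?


R = v0^2 * sin(2*theta) / g = 242^2 * sin(2*26°) / 9.81 = 4704 m

4704 m


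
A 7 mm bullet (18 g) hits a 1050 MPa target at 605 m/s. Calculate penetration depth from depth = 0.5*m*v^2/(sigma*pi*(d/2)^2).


A = pi*(d/2)^2 = pi*(7/2)^2 = 38.4845 mm^2
E = 0.5*m*v^2 = 0.5*0.018*605^2 = 3294.22 J
depth = E/(sigma*A) = 3294.22 J / (1050 MPa * 38.4845 mm^2) = 3294.22/(1050 * 38.4845) m = 0.0815226 m ≈ 81.52 mm

81.52 mm


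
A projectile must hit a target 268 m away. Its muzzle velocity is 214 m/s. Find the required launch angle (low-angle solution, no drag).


sin(2*theta) = R*g/v0^2 = 268*9.81/214^2 = 0.0574085, theta = arcsin(0.0574085)/2 = 1.646°

1.646 degrees


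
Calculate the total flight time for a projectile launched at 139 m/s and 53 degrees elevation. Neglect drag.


T = 2*v0*sin(theta)/g = 2*139*sin(53°)/9.81 = 22.63 s

22.63 s


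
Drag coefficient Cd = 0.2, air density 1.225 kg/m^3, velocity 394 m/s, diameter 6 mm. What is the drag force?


A = pi*(d/2)^2 = pi*(6/2000)^2 = 2.82743e-05 m^2
Fd = 0.5*Cd*rho*A*v^2 = 0.5*0.2*1.225*2.82743e-05*394^2 = 0.5377 N

0.5377 N


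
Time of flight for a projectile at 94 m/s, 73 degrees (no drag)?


T = 2*v0*sin(theta)/g = 2*94*sin(73°)/9.81 = 18.33 s

18.33 s


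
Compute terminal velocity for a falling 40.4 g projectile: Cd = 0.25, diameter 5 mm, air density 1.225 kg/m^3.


A = pi*(d/2)^2 = pi*(5/2000)^2 = 1.96350e-05 m^2
vt = sqrt(2mg/(Cd*rho*A)) = sqrt(2*0.0404*9.81/(0.25 * 1.225 * 1.96350e-05)) = 363.1 m/s

363.1 m/s


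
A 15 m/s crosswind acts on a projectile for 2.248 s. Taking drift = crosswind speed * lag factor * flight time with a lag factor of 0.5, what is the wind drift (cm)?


drift = v_wind * lag * t = 15 * 0.5 * 2.248 = 16.86 m ≈ 1686 cm

1686 cm


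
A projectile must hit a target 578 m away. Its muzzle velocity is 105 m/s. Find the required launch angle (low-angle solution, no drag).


sin(2*theta) = R*g/v0^2 = 578*9.81/105^2 = 0.514302, theta = arcsin(0.514302)/2 = 15.48°

15.48 degrees


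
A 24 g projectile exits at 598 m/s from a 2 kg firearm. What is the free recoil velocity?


v_recoil = m_p * v_p / m_gun = 0.024 * 598 / 2 = 7.176 m/s

7.176 m/s


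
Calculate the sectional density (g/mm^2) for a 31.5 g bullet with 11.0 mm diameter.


SD = m/d^2 = 31.5/11.0^2 = 0.2603 g/mm^2

0.2603 g/mm^2


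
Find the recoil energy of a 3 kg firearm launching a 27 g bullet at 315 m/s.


v_r = m_p*v_p/m_gun = 0.027*315/3 = 2.835 m/s, E_r = 0.5*m_gun*v_r^2 = 0.5*3*2.835^2 = 12.06 J

12.06 J


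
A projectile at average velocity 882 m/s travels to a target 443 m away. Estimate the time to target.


t = d/v = 443/882 = 0.5023 s

0.5023 s


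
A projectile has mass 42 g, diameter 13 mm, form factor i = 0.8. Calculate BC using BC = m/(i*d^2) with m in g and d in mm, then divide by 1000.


BC = m/(i*d^2*1000) = 42/(0.8 * 13^2 * 1000) = 0.0003107

0.0003107


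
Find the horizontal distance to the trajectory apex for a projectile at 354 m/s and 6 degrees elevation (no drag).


R = v0^2*sin(2*theta)/g = 354^2*sin(2*6°)/9.81 = 2655.93 m
apex_dist = R/2 = 2655.93/2 = 1328 m

1328 m


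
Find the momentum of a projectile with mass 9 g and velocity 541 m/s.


p = m*v = 0.009*541 = 4.869 kg·m/s

4.869 kg·m/s


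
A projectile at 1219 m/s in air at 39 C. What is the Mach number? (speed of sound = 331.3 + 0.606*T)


a = 331.3 + 0.606*(39) = 354.934 m/s
M = v/a = 1219/354.934 = 3.434

3.434


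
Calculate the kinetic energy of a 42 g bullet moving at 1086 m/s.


E = 0.5*m*v^2 = 0.5*0.042*1086^2 = 24767 J

24767 J


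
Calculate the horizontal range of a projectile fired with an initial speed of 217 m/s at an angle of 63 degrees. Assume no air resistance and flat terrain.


R = v0^2 * sin(2*theta) / g = 217^2 * sin(2*63°) / 9.81 = 3883 m

3883 m


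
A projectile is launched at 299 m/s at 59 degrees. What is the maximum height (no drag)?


H = (v0*sin(theta))^2 / (2g) = (299*sin(59°))^2 / (2*9.81) = 3348 m

3348 m


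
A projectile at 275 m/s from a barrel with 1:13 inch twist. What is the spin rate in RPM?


twist_m = 13*0.0254 = 0.3302 m
spin = v/twist = 275/0.3302 = 832.8286 rev/s
RPM = spin*60 = 832.8286*60 ≈ 49970 RPM

49970 RPM


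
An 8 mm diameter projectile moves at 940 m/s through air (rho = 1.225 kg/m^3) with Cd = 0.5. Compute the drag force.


A = pi*(d/2)^2 = pi*(8/2000)^2 = 5.02655e-05 m^2
Fd = 0.5*Cd*rho*A*v^2 = 0.5*0.5*1.225*5.02655e-05*940^2 = 13.6 N

13.6 N


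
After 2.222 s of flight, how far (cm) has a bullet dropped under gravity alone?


drop = 0.5*g*t^2 = 0.5*9.81*2.222^2 = 24.2174 m ≈ 2422 cm

2422 cm


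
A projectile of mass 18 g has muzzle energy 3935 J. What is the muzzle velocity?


v = sqrt(2*E/m) = sqrt(2*3935/0.018) = 661.2 m/s

661.2 m/s


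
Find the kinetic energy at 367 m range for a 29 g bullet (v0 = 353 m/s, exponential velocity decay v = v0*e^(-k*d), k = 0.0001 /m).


v = v0*exp(-k*d) = 353*exp(-0.0001*367) = 340.28 m/s
E = 0.5*m*v^2 = 0.5*0.029*340.28^2 = 1679 J

1679 J


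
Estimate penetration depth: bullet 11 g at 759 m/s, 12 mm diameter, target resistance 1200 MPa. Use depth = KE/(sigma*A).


A = pi*(d/2)^2 = pi*(12/2)^2 = 113.097 mm^2
E = 0.5*m*v^2 = 0.5*0.011*759^2 = 3168.45 J
depth = E/(sigma*A) = 3168.45 J / (1200 MPa * 113.097 mm^2) = 3168.45/(1200 * 113.097) m = 0.023346 m ≈ 23.35 mm

23.35 mm


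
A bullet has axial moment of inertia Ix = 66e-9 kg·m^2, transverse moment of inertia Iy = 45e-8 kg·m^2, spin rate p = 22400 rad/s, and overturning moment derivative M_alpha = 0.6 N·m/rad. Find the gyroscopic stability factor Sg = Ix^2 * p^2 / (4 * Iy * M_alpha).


Sg = Ix^2 * p^2 / (4 * Iy * M_alpha) = (66e-9)^2 * 22400^2 / (4 * 45e-8 * 0.6) = 2.024

2.024


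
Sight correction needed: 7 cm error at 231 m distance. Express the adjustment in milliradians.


1 mrad subtends 1 cm per 10 m of range, so adj = error_cm / (dist_m / 10) = 7 / (231/10) = 0.303 mrad

0.303 mrad


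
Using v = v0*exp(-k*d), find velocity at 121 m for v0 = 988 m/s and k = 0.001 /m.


v = v0*exp(-k*d) = 988*exp(-0.001*121) = 875.4 m/s

875.4 m/s


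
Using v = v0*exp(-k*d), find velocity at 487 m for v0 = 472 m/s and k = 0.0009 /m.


v = v0*exp(-k*d) = 472*exp(-0.0009*487) = 304.5 m/s

304.5 m/s


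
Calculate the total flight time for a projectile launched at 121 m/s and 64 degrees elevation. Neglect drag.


T = 2*v0*sin(theta)/g = 2*121*sin(64°)/9.81 = 22.17 s

22.17 s


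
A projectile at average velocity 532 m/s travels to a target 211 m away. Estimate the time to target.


t = d/v = 211/532 = 0.3966 s

0.3966 s


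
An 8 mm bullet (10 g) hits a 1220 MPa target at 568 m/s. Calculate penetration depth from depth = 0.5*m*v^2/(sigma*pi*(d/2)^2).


A = pi*(d/2)^2 = pi*(8/2)^2 = 50.2655 mm^2
E = 0.5*m*v^2 = 0.5*0.01*568^2 = 1613.12 J
depth = E/(sigma*A) = 1613.12 J / (1220 MPa * 50.2655 mm^2) = 1613.12/(1220 * 50.2655) m = 0.0263049 m ≈ 26.3 mm

26.3 mm


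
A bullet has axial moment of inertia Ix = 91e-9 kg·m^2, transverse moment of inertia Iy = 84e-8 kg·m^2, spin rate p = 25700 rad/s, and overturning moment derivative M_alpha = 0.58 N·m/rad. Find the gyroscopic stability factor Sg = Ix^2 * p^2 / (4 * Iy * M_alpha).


Sg = Ix^2 * p^2 / (4 * Iy * M_alpha) = (91e-9)^2 * 25700^2 / (4 * 84e-8 * 0.58) = 2.807

2.807


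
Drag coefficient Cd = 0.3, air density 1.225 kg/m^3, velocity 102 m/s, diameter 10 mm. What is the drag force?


A = pi*(d/2)^2 = pi*(10/2000)^2 = 7.85398e-05 m^2
Fd = 0.5*Cd*rho*A*v^2 = 0.5*0.3*1.225*7.85398e-05*102^2 = 0.1501 N

0.1501 N


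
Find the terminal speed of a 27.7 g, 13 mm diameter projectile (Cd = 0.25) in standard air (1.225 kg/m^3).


A = pi*(d/2)^2 = pi*(13/2000)^2 = 1.32732e-04 m^2
vt = sqrt(2mg/(Cd*rho*A)) = sqrt(2*0.0277*9.81/(0.25 * 1.225 * 1.32732e-04)) = 115.6 m/s

115.6 m/s


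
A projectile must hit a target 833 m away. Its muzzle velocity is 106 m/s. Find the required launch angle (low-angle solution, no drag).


sin(2*theta) = R*g/v0^2 = 833*9.81/106^2 = 0.727281, theta = arcsin(0.727281)/2 = 23.33°

23.33 degrees


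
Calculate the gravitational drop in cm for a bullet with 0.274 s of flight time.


drop = 0.5*g*t^2 = 0.5*9.81*0.274^2 = 0.368248 m ≈ 36.82 cm

36.82 cm


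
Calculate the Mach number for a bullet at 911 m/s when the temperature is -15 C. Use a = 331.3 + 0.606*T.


a = 331.3 + 0.606*(-15) = 322.21 m/s
M = v/a = 911/322.21 = 2.827

2.827


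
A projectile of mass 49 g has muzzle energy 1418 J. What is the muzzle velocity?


v = sqrt(2*E/m) = sqrt(2*1418/0.049) = 240.6 m/s

240.6 m/s


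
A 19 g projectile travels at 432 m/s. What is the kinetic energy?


E = 0.5*m*v^2 = 0.5*0.019*432^2 = 1773 J

1773 J


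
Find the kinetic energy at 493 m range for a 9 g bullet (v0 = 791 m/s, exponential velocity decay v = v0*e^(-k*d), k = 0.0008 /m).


v = v0*exp(-k*d) = 791*exp(-0.0008*493) = 533.201 m/s
E = 0.5*m*v^2 = 0.5*0.009*533.201^2 = 1279 J

1279 J


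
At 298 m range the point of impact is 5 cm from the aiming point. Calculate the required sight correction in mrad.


1 mrad subtends 1 cm per 10 m of range, so adj = error_cm / (dist_m / 10) = 5 / (298/10) = 0.1678 mrad

0.1678 mrad


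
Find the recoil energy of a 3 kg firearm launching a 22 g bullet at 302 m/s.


v_r = m_p*v_p/m_gun = 0.022*302/3 = 2.21467 m/s, E_r = 0.5*m_gun*v_r^2 = 0.5*3*2.21467^2 = 7.357 J

7.357 J


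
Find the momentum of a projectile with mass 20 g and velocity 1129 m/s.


p = m*v = 0.02*1129 = 22.58 kg·m/s

22.58 kg·m/s


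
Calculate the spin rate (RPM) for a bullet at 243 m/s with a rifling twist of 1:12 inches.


twist_m = 12*0.0254 = 0.3048 m
spin = v/twist = 243/0.3048 = 797.2441 rev/s
RPM = spin*60 = 797.2441*60 ≈ 47835 RPM

47835 RPM


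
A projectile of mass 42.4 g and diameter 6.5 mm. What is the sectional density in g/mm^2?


SD = m/d^2 = 42.4/6.5^2 = 1.004 g/mm^2

1.004 g/mm^2


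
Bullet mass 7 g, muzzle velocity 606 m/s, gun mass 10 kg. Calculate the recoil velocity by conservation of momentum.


v_recoil = m_p * v_p / m_gun = 0.007 * 606 / 10 = 0.4242 m/s

0.4242 m/s


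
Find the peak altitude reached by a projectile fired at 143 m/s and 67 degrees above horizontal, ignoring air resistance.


H = (v0*sin(theta))^2 / (2g) = (143*sin(67°))^2 / (2*9.81) = 883.1 m

883.1 m


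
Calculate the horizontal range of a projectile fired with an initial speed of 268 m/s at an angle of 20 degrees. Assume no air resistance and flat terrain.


R = v0^2 * sin(2*theta) / g = 268^2 * sin(2*20°) / 9.81 = 4706 m

4706 m


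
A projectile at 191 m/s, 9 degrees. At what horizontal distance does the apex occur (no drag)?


R = v0^2*sin(2*theta)/g = 191^2*sin(2*9°)/9.81 = 1149.16 m
apex_dist = R/2 = 1149.16/2 = 574.6 m

574.6 m


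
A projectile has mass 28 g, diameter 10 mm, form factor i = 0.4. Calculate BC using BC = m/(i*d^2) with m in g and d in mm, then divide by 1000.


BC = m/(i*d^2*1000) = 28/(0.4 * 10^2 * 1000) = 0.0007

0.0007


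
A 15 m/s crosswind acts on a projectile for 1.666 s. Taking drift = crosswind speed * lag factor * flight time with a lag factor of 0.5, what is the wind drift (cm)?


drift = v_wind * lag * t = 15 * 0.5 * 1.666 = 12.495 m ≈ 1250 cm

1250 cm


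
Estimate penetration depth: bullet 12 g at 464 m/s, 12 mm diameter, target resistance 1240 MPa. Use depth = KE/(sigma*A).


A = pi*(d/2)^2 = pi*(12/2)^2 = 113.097 mm^2
E = 0.5*m*v^2 = 0.5*0.012*464^2 = 1291.78 J
depth = E/(sigma*A) = 1291.78 J / (1240 MPa * 113.097 mm^2) = 1291.78/(1240 * 113.097) m = 0.00921114 m ≈ 9.211 mm

9.211 mm


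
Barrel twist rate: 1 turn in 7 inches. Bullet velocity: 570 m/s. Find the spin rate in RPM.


twist_m = 7*0.0254 = 0.1778 m
spin = v/twist = 570/0.1778 = 3205.849 rev/s
RPM = spin*60 = 3205.849*60 ≈ 192351 RPM

192351 RPM


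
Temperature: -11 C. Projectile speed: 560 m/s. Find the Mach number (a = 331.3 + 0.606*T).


a = 331.3 + 0.606*(-11) = 324.634 m/s
M = v/a = 560/324.634 = 1.725

1.725


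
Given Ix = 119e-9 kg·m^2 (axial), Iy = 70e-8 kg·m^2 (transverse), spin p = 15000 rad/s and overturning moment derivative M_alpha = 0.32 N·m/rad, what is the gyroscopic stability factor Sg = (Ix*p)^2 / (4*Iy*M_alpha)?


Sg = Ix^2 * p^2 / (4 * Iy * M_alpha) = (119e-9)^2 * 15000^2 / (4 * 70e-8 * 0.32) = 3.556

3.556


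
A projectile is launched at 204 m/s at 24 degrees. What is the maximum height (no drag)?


H = (v0*sin(theta))^2 / (2g) = (204*sin(24°))^2 / (2*9.81) = 350.9 m

350.9 m


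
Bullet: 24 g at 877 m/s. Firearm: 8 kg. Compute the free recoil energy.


v_r = m_p*v_p/m_gun = 0.024*877/8 = 2.631 m/s, E_r = 0.5*m_gun*v_r^2 = 0.5*8*2.631^2 = 27.69 J

27.69 J


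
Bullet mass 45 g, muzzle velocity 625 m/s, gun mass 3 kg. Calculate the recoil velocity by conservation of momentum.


v_recoil = m_p * v_p / m_gun = 0.045 * 625 / 3 = 9.375 m/s

9.375 m/s


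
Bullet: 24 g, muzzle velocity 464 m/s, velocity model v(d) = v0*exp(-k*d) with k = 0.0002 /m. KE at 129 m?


v = v0*exp(-k*d) = 464*exp(-0.0002*129) = 452.182 m/s
E = 0.5*m*v^2 = 0.5*0.024*452.182^2 = 2454 J

2454 J


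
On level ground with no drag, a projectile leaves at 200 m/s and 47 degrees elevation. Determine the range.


R = v0^2 * sin(2*theta) / g = 200^2 * sin(2*47°) / 9.81 = 4068 m

4068 m


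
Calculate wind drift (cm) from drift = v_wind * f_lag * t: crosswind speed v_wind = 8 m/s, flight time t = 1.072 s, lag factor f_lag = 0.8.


drift = v_wind * lag * t = 8 * 0.8 * 1.072 = 6.8608 m ≈ 686.1 cm

686.1 cm


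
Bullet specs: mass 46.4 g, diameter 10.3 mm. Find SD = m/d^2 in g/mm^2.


SD = m/d^2 = 46.4/10.3^2 = 0.4374 g/mm^2

0.4374 g/mm^2


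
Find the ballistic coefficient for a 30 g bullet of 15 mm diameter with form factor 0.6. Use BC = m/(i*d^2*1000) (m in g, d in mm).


BC = m/(i*d^2*1000) = 30/(0.6 * 15^2 * 1000) = 0.0002222

0.0002222


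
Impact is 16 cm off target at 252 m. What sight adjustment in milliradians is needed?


1 mrad subtends 1 cm per 10 m of range, so adj = error_cm / (dist_m / 10) = 16 / (252/10) = 0.6349 mrad

0.6349 mrad


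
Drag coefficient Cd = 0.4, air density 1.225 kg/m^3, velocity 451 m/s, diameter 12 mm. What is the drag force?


A = pi*(d/2)^2 = pi*(12/2000)^2 = 1.13097e-04 m^2
Fd = 0.5*Cd*rho*A*v^2 = 0.5*0.4*1.225*1.13097e-04*451^2 = 5.636 N

5.636 N


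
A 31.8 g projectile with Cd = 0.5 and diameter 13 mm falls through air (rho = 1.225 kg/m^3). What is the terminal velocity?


A = pi*(d/2)^2 = pi*(13/2000)^2 = 1.32732e-04 m^2
vt = sqrt(2mg/(Cd*rho*A)) = sqrt(2*0.0318*9.81/(0.5 * 1.225 * 1.32732e-04)) = 87.6 m/s

87.6 m/s


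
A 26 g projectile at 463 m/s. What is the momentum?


p = m*v = 0.026*463 = 12.04 kg·m/s

12.04 kg·m/s


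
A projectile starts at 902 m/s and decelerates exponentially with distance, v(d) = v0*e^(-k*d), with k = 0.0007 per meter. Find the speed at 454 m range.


v = v0*exp(-k*d) = 902*exp(-0.0007*454) = 656.4 m/s

656.4 m/s


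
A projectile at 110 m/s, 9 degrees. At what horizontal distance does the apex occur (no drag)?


R = v0^2*sin(2*theta)/g = 110^2*sin(2*9°)/9.81 = 381.152 m
apex_dist = R/2 = 381.152/2 = 190.6 m

190.6 m


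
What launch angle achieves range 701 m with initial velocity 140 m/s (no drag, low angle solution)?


sin(2*theta) = R*g/v0^2 = 701*9.81/140^2 = 0.350858, theta = arcsin(0.350858)/2 = 10.27°

10.27 degrees


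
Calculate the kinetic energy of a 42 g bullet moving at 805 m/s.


E = 0.5*m*v^2 = 0.5*0.042*805^2 = 13609 J

13609 J


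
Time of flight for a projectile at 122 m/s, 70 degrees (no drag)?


T = 2*v0*sin(theta)/g = 2*122*sin(70°)/9.81 = 23.37 s

23.37 s


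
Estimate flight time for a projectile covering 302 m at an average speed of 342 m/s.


t = d/v = 302/342 = 0.883 s

0.883 s


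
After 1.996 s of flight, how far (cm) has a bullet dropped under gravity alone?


drop = 0.5*g*t^2 = 0.5*9.81*1.996^2 = 19.5416 m ≈ 1954 cm

1954 cm


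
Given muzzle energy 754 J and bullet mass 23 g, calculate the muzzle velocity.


v = sqrt(2*E/m) = sqrt(2*754/0.023) = 256.1 m/s

256.1 m/s


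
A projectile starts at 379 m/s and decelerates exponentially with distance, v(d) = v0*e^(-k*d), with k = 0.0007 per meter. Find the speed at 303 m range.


v = v0*exp(-k*d) = 379*exp(-0.0007*303) = 306.6 m/s

306.6 m/s


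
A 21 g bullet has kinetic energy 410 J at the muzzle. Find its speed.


v = sqrt(2*E/m) = sqrt(2*410/0.021) = 197.6 m/s

197.6 m/s


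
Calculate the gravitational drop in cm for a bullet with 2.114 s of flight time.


drop = 0.5*g*t^2 = 0.5*9.81*2.114^2 = 21.9204 m ≈ 2192 cm

2192 cm


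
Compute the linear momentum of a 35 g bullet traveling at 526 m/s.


p = m*v = 0.035*526 = 18.41 kg·m/s

18.41 kg·m/s


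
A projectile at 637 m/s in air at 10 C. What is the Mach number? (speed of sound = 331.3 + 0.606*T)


a = 331.3 + 0.606*(10) = 337.36 m/s
M = v/a = 637/337.36 = 1.888

1.888


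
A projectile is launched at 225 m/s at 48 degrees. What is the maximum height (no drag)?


H = (v0*sin(theta))^2 / (2g) = (225*sin(48°))^2 / (2*9.81) = 1425 m

1425 m


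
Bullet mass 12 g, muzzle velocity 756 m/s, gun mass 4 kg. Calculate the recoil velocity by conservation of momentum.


v_recoil = m_p * v_p / m_gun = 0.012 * 756 / 4 = 2.268 m/s

2.268 m/s


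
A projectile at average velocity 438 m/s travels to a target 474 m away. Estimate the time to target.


t = d/v = 474/438 = 1.082 s

1.082 s


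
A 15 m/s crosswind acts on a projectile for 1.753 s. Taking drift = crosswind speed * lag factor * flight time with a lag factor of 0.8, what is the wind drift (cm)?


drift = v_wind * lag * t = 15 * 0.8 * 1.753 = 21.036 m ≈ 2104 cm

2104 cm


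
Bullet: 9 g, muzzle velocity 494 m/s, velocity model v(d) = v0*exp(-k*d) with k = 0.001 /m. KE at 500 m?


v = v0*exp(-k*d) = 494*exp(-0.001*500) = 299.626 m/s
E = 0.5*m*v^2 = 0.5*0.009*299.626^2 = 404 J

404 J


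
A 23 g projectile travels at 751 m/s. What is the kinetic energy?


E = 0.5*m*v^2 = 0.5*0.023*751^2 = 6486 J

6486 J


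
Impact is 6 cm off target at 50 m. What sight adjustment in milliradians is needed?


1 mrad subtends 1 cm per 10 m of range, so adj = error_cm / (dist_m / 10) = 6 / (50/10) = 1.2 mrad

1.2 mrad


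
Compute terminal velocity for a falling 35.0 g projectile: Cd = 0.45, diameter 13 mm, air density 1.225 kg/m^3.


A = pi*(d/2)^2 = pi*(13/2000)^2 = 1.32732e-04 m^2
vt = sqrt(2mg/(Cd*rho*A)) = sqrt(2*0.035*9.81/(0.45 * 1.225 * 1.32732e-04)) = 96.88 m/s

96.88 m/s


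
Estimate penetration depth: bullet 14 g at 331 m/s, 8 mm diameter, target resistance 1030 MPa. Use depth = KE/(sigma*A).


A = pi*(d/2)^2 = pi*(8/2)^2 = 50.2655 mm^2
E = 0.5*m*v^2 = 0.5*0.014*331^2 = 766.927 J
depth = E/(sigma*A) = 766.927 J / (1030 MPa * 50.2655 mm^2) = 766.927/(1030 * 50.2655) m = 0.0148131 m ≈ 14.81 mm

14.81 mm


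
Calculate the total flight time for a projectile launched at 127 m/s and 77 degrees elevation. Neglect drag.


T = 2*v0*sin(theta)/g = 2*127*sin(77°)/9.81 = 25.23 s

25.23 s


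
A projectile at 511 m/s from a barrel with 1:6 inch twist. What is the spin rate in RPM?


twist_m = 6*0.0254 = 0.1524 m
spin = v/twist = 511/0.1524 = 3353.018 rev/s
RPM = spin*60 = 3353.018*60 ≈ 201181 RPM

201181 RPM


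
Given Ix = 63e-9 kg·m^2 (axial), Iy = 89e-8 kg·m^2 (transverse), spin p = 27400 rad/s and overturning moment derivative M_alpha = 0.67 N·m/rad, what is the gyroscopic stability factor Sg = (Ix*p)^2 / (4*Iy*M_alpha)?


Sg = Ix^2 * p^2 / (4 * Iy * M_alpha) = (63e-9)^2 * 27400^2 / (4 * 89e-8 * 0.67) = 1.249

1.249


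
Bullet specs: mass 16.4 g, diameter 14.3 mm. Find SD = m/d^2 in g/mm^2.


SD = m/d^2 = 16.4/14.3^2 = 0.0802 g/mm^2

0.0802 g/mm^2


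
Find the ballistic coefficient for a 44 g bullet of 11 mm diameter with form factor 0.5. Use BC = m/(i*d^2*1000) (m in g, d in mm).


BC = m/(i*d^2*1000) = 44/(0.5 * 11^2 * 1000) = 0.0007273

0.0007273


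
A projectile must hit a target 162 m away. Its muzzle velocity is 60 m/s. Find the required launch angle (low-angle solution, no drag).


sin(2*theta) = R*g/v0^2 = 162*9.81/60^2 = 0.44145, theta = arcsin(0.44145)/2 = 13.1°

13.1 degrees


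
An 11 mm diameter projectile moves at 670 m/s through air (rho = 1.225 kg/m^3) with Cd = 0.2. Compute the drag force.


A = pi*(d/2)^2 = pi*(11/2000)^2 = 9.50332e-05 m^2
Fd = 0.5*Cd*rho*A*v^2 = 0.5*0.2*1.225*9.50332e-05*670^2 = 5.226 N

5.226 N


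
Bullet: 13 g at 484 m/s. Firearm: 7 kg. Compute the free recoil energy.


v_r = m_p*v_p/m_gun = 0.013*484/7 = 0.898857 m/s, E_r = 0.5*m_gun*v_r^2 = 0.5*7*0.898857^2 = 2.828 J

2.828 J


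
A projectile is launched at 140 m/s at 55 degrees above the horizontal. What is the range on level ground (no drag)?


R = v0^2 * sin(2*theta) / g = 140^2 * sin(2*55°) / 9.81 = 1877 m

1877 m


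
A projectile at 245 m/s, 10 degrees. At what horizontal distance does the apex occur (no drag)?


R = v0^2*sin(2*theta)/g = 245^2*sin(2*10°)/9.81 = 2092.74 m
apex_dist = R/2 = 2092.74/2 = 1046 m

1046 m


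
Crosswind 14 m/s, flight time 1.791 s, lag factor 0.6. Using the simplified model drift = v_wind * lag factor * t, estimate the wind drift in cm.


drift = v_wind * lag * t = 14 * 0.6 * 1.791 = 15.0444 m ≈ 1504 cm

1504 cm


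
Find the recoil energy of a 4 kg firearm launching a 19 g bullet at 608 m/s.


v_r = m_p*v_p/m_gun = 0.019*608/4 = 2.888 m/s, E_r = 0.5*m_gun*v_r^2 = 0.5*4*2.888^2 = 16.68 J

16.68 J


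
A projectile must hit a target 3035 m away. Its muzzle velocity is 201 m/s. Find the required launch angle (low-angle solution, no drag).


sin(2*theta) = R*g/v0^2 = 3035*9.81/201^2 = 0.736946, theta = arcsin(0.736946)/2 = 23.74°

23.74 degrees


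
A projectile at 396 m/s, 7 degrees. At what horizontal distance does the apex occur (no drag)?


R = v0^2*sin(2*theta)/g = 396^2*sin(2*7°)/9.81 = 3867.2 m
apex_dist = R/2 = 3867.2/2 = 1934 m

1934 m


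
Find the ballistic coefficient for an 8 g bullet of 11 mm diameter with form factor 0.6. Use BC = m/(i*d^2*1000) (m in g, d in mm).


BC = m/(i*d^2*1000) = 8/(0.6 * 11^2 * 1000) = 0.0001102

0.0001102


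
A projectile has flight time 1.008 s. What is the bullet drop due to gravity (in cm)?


drop = 0.5*g*t^2 = 0.5*9.81*1.008^2 = 4.98379 m ≈ 498.4 cm

498.4 cm


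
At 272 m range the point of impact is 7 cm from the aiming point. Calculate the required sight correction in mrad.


1 mrad subtends 1 cm per 10 m of range, so adj = error_cm / (dist_m / 10) = 7 / (272/10) = 0.2574 mrad

0.2574 mrad


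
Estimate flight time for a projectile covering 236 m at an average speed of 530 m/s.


t = d/v = 236/530 = 0.4453 s

0.4453 s


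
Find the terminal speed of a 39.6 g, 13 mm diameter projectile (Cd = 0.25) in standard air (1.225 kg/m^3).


A = pi*(d/2)^2 = pi*(13/2000)^2 = 1.32732e-04 m^2
vt = sqrt(2mg/(Cd*rho*A)) = sqrt(2*0.0396*9.81/(0.25 * 1.225 * 1.32732e-04)) = 138.3 m/s

138.3 m/s


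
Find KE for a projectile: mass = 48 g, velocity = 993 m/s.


E = 0.5*m*v^2 = 0.5*0.048*993^2 = 23665 J

23665 J


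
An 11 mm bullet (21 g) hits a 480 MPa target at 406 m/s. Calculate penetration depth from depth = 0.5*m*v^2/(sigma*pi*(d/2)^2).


A = pi*(d/2)^2 = pi*(11/2)^2 = 95.0332 mm^2
E = 0.5*m*v^2 = 0.5*0.021*406^2 = 1730.78 J
depth = E/(sigma*A) = 1730.78 J / (480 MPa * 95.0332 mm^2) = 1730.78/(480 * 95.0332) m = 0.0379424 m ≈ 37.94 mm

37.94 mm


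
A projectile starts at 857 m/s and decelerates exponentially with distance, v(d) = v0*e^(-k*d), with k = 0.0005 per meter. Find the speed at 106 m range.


v = v0*exp(-k*d) = 857*exp(-0.0005*106) = 812.8 m/s

812.8 m/s


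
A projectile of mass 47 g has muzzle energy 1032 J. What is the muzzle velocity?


v = sqrt(2*E/m) = sqrt(2*1032/0.047) = 209.6 m/s

209.6 m/s


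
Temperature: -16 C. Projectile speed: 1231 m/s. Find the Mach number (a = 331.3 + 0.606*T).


a = 331.3 + 0.606*(-16) = 321.604 m/s
M = v/a = 1231/321.604 = 3.828

3.828


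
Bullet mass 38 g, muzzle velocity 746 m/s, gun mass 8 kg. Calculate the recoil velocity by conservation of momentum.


v_recoil = m_p * v_p / m_gun = 0.038 * 746 / 8 = 3.543 m/s

3.543 m/s


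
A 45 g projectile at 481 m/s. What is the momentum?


p = m*v = 0.045*481 = 21.64 kg·m/s

21.64 kg·m/s


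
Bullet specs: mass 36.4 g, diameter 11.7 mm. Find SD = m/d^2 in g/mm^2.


SD = m/d^2 = 36.4/11.7^2 = 0.2659 g/mm^2

0.2659 g/mm^2


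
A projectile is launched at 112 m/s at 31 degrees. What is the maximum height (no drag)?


H = (v0*sin(theta))^2 / (2g) = (112*sin(31°))^2 / (2*9.81) = 169.6 m

169.6 m


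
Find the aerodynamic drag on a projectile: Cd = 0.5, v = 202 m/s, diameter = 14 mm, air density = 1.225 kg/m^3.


A = pi*(d/2)^2 = pi*(14/2000)^2 = 1.53938e-04 m^2
Fd = 0.5*Cd*rho*A*v^2 = 0.5*0.5*1.225*1.53938e-04*202^2 = 1.924 N

1.924 N


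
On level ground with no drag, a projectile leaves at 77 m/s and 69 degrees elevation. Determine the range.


R = v0^2 * sin(2*theta) / g = 77^2 * sin(2*69°) / 9.81 = 404.4 m

404.4 m


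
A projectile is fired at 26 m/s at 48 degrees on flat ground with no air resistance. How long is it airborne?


T = 2*v0*sin(theta)/g = 2*26*sin(48°)/9.81 = 3.939 s

3.939 s


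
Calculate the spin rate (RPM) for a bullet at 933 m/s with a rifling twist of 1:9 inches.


twist_m = 9*0.0254 = 0.2286 m
spin = v/twist = 933/0.2286 = 4081.365 rev/s
RPM = spin*60 = 4081.365*60 ≈ 244882 RPM

244882 RPM


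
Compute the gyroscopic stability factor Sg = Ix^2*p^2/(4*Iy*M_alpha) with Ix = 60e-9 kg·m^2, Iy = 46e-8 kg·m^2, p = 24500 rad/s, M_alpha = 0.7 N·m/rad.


Sg = Ix^2 * p^2 / (4 * Iy * M_alpha) = (60e-9)^2 * 24500^2 / (4 * 46e-8 * 0.7) = 1.678

1.678


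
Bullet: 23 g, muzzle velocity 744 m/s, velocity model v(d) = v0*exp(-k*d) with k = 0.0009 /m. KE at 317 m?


v = v0*exp(-k*d) = 744*exp(-0.0009*317) = 559.331 m/s
E = 0.5*m*v^2 = 0.5*0.023*559.331^2 = 3598 J

3598 J


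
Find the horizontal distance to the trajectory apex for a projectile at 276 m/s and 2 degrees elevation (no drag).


R = v0^2*sin(2*theta)/g = 276^2*sin(2*2°)/9.81 = 541.669 m
apex_dist = R/2 = 541.669/2 = 270.8 m

270.8 m


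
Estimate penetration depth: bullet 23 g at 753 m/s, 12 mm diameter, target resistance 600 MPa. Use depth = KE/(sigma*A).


A = pi*(d/2)^2 = pi*(12/2)^2 = 113.097 mm^2
E = 0.5*m*v^2 = 0.5*0.023*753^2 = 6520.6 J
depth = E/(sigma*A) = 6520.6 J / (600 MPa * 113.097 mm^2) = 6520.6/(600 * 113.097) m = 0.0960913 m ≈ 96.09 mm

96.09 mm


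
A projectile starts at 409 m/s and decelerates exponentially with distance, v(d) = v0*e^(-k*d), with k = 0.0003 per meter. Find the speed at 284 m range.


v = v0*exp(-k*d) = 409*exp(-0.0003*284) = 375.6 m/s

375.6 m/s


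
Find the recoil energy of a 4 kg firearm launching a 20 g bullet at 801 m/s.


v_r = m_p*v_p/m_gun = 0.02*801/4 = 4.005 m/s, E_r = 0.5*m_gun*v_r^2 = 0.5*4*4.005^2 = 32.08 J

32.08 J


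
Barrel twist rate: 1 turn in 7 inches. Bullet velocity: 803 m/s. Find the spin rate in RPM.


twist_m = 7*0.0254 = 0.1778 m
spin = v/twist = 803/0.1778 = 4516.31 rev/s
RPM = spin*60 = 4516.31*60 ≈ 270979 RPM

270979 RPM


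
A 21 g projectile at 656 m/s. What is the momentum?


p = m*v = 0.021*656 = 13.78 kg·m/s

13.78 kg·m/s


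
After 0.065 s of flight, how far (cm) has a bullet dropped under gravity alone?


drop = 0.5*g*t^2 = 0.5*9.81*0.065^2 = 0.0207236 m ≈ 2.072 cm

2.072 cm


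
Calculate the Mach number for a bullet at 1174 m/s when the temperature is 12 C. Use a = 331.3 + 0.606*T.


a = 331.3 + 0.606*(12) = 338.572 m/s
M = v/a = 1174/338.572 = 3.468

3.468


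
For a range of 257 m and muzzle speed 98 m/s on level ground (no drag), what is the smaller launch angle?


sin(2*theta) = R*g/v0^2 = 257*9.81/98^2 = 0.262512, theta = arcsin(0.262512)/2 = 7.61°

7.61 degrees


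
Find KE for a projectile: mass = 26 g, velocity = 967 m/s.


E = 0.5*m*v^2 = 0.5*0.026*967^2 = 12156 J

12156 J


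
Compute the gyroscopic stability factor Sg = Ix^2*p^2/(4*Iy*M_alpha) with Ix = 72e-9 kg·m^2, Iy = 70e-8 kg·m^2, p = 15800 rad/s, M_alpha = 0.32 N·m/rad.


Sg = Ix^2 * p^2 / (4 * Iy * M_alpha) = (72e-9)^2 * 15800^2 / (4 * 70e-8 * 0.32) = 1.444

1.444


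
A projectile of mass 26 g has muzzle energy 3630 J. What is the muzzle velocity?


v = sqrt(2*E/m) = sqrt(2*3630/0.026) = 528.4 m/s

528.4 m/s


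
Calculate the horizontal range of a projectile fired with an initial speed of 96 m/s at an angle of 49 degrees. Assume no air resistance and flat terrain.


R = v0^2 * sin(2*theta) / g = 96^2 * sin(2*49°) / 9.81 = 930.3 m

930.3 m


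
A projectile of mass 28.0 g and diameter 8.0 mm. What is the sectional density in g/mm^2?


SD = m/d^2 = 28.0/8.0^2 = 0.4375 g/mm^2

0.4375 g/mm^2


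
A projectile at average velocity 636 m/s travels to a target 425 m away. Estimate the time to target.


t = d/v = 425/636 = 0.6682 s

0.6682 s


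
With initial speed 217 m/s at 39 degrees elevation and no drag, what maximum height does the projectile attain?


H = (v0*sin(theta))^2 / (2g) = (217*sin(39°))^2 / (2*9.81) = 950.5 m

950.5 m


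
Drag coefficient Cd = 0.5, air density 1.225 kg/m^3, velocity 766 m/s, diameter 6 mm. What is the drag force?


A = pi*(d/2)^2 = pi*(6/2000)^2 = 2.82743e-05 m^2
Fd = 0.5*Cd*rho*A*v^2 = 0.5*0.5*1.225*2.82743e-05*766^2 = 5.081 N

5.081 N


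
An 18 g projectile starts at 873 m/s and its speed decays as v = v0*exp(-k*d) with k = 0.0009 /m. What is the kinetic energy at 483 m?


v = v0*exp(-k*d) = 873*exp(-0.0009*483) = 565.232 m/s
E = 0.5*m*v^2 = 0.5*0.018*565.232^2 = 2875 J

2875 J


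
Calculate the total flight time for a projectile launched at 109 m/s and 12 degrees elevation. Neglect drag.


T = 2*v0*sin(theta)/g = 2*109*sin(12°)/9.81 = 4.62 s

4.62 s


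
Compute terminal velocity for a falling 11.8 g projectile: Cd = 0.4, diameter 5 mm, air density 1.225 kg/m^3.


A = pi*(d/2)^2 = pi*(5/2000)^2 = 1.96350e-05 m^2
vt = sqrt(2mg/(Cd*rho*A)) = sqrt(2*0.0118*9.81/(0.4 * 1.225 * 1.96350e-05)) = 155.1 m/s

155.1 m/s


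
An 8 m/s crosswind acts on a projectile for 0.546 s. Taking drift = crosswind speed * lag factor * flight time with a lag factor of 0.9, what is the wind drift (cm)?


drift = v_wind * lag * t = 8 * 0.9 * 0.546 = 3.9312 m ≈ 393.1 cm

393.1 cm


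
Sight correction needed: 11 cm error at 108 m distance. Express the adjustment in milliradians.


1 mrad subtends 1 cm per 10 m of range, so adj = error_cm / (dist_m / 10) = 11 / (108/10) = 1.019 mrad

1.019 mrad
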